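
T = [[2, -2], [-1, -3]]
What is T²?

[[6, 2], [1, 11]]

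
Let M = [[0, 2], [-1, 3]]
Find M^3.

tr M = 3 and det M = 2, so the characteristic polynomial is λ² − (3)λ + (2) with roots 1 and 2.
Eigenvectors give P = [[2, 1], [1, 1]] with P⁻¹ = [[1, -1], [-1, 2]], and M = P·diag(1, 2)·P⁻¹.
Then M^3 = P·diag(1, 8)·P⁻¹ = [[2, 8], [1, 8]] · [[1, -1], [-1, 2]] = [[-6, 14], [-7, 15]].

[[-6, 14], [-7, 15]]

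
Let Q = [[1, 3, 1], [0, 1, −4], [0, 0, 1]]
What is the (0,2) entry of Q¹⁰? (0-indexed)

−530

Q = I + N where N = [[0, 3, 1], [0, 0, −4], [0, 0, 0]] is strictly upper-triangular, so N³ = 0.
(I + N)¹⁰ = I + 10·N + 45·N² = [[1, 30, −530], [0, 1, −40], [0, 0, 1]].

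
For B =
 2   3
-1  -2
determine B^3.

B² = I (check: tr B = 0 and det B = -1), so B^3 = B since 3 is odd.

[[2, 3], [-1, -2]]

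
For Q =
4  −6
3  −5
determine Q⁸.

[[−254, 510], [−255, 511]]

tr Q = −1 and det Q = −2, so the characteristic polynomial is λ² − (−1)λ + (−2) with roots −2 and 1.
Eigenvectors give P = [[−1, 2], [−1, 1]] with P⁻¹ = [[1, −2], [1, −1]], and Q = P·diag(−2, 1)·P⁻¹.
Then Q⁸ = P·diag(256, 1)·P⁻¹ = [[−256, 2], [−256, 1]] · [[1, −2], [1, −1]] = [[−254, 510], [−255, 511]].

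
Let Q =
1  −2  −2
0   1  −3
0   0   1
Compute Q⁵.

[[1, −10, 50], [0, 1, −15], [0, 0, 1]]

Q = I + N where N = [[0, −2, −2], [0, 0, −3], [0, 0, 0]] is strictly upper-triangular, so N³ = 0.
(I + N)⁵ = I + 5·N + 10·N² = [[1, −10, 50], [0, 1, −15], [0, 0, 1]].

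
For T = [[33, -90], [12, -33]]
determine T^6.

[[729, 0], [0, 729]]

tr T = 0 and det T = -9, so the characteristic polynomial is λ² − (0)λ + (-9) with roots -3 and 3.
Eigenvectors give P = [[-5, 3], [-2, 1]] with P⁻¹ = [[1, -3], [2, -5]], and T = P·diag(-3, 3)·P⁻¹.
Then T^6 = P·diag(729, 729)·P⁻¹ = [[-3645, 2187], [-1458, 729]] · [[1, -3], [2, -5]] = [[729, 0], [0, 729]].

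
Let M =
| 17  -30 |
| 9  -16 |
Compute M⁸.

tr M = 1 and det M = -2, so the characteristic polynomial is λ² − (1)λ + (-2) with roots -1 and 2.
Eigenvectors give P = [[5, -2], [3, -1]] with P⁻¹ = [[-1, 2], [-3, 5]], and M = P·diag(-1, 2)·P⁻¹.
Then M⁸ = P·diag(1, 256)·P⁻¹ = [[5, -512], [3, -256]] · [[-1, 2], [-3, 5]] = [[1531, -2550], [765, -1274]].

[[1531, -2550], [765, -1274]]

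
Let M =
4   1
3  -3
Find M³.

[[79, 16], [48, -33]]

M² = [[19, 1], [3, 12]]
M³ = [[79, 16], [48, -33]]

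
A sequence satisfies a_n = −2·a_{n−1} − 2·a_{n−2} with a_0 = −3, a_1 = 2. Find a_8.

−48

With companion matrix Q = [[−2, −2], [1, 0]], [a_n, a_{n−1}]ᵀ = Q·[a_{n−1}, a_{n−2}]ᵀ, so [a_8, a_7]ᵀ = Q^7·[a_1, a_0]ᵀ.
Q^7 = [[0, 16], [−8, −16]], giving [a_8, a_7]ᵀ = [[−48], [32]].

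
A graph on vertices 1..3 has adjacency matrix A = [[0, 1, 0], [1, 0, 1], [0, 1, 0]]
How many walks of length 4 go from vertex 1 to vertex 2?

0

The number of length-4 walks from vertex 1 to vertex 2 is entry (1,2) of A⁴, where A is the adjacency matrix.
A² = [[1, 0, 1], [0, 2, 0], [1, 0, 1]]
A³ = [[0, 2, 0], [2, 0, 2], [0, 2, 0]]
A⁴ = [[2, 0, 2], [0, 4, 0], [2, 0, 2]]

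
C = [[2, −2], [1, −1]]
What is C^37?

C² = C (a projection; rank 1, trace 1), so C^37 = C.

[[2, −2], [1, −1]]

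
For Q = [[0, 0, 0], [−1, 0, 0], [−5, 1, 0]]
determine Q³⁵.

Q is strictly triangular, hence nilpotent: Q³ = 0, so Q³⁵ = 0.

[[0, 0, 0], [0, 0, 0], [0, 0, 0]]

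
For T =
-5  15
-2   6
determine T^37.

T² = T (a projection; rank 1, trace 1), so T^37 = T.

[[-5, 15], [-2, 6]]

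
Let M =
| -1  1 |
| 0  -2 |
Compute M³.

M² = [[1, -3], [0, 4]]
M³ = [[-1, 7], [0, -8]]

[[-1, 7], [0, -8]]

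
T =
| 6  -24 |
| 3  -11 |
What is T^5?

tr T = -5 and det T = 6, so the characteristic polynomial is λ² − (-5)λ + (6) with roots -2 and -3.
Eigenvectors give P = [[3, -8], [1, -3]] with P⁻¹ = [[3, -8], [1, -3]], and T = P·diag(-2, -3)·P⁻¹.
Then T^5 = P·diag(-32, -243)·P⁻¹ = [[-96, 1944], [-32, 729]] · [[3, -8], [1, -3]] = [[1656, -5064], [633, -1931]].

[[1656, -5064], [633, -1931]]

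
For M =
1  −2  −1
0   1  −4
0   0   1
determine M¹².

[[1, −24, 516], [0, 1, −48], [0, 0, 1]]

M = I + N where N = [[0, −2, −1], [0, 0, −4], [0, 0, 0]] is strictly upper-triangular, so N³ = 0.
(I + N)¹² = I + 12·N + 66·N² = [[1, −24, 516], [0, 1, −48], [0, 0, 1]].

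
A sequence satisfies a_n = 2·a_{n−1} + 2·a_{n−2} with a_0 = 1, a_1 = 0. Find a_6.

With companion matrix A = [[2, 2], [1, 0]], [a_n, a_{n−1}]ᵀ = A·[a_{n−1}, a_{n−2}]ᵀ, so [a_6, a_5]ᵀ = A⁵·[a_1, a_0]ᵀ.
A⁵ = [[120, 88], [44, 32]], giving [a_6, a_5]ᵀ = [[88], [32]].

88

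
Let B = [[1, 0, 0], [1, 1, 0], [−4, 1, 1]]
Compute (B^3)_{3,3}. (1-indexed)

1

B = I + N where N = [[0, 0, 0], [1, 0, 0], [−4, 1, 0]] is strictly lower-triangular, so N^3 = 0.
(I + N)^3 = I + 3·N + 3·N^2 = [[1, 0, 0], [3, 1, 0], [−9, 3, 1]].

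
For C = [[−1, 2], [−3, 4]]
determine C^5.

tr C = 3 and det C = 2, so the characteristic polynomial is λ² − (3)λ + (2) with roots 1 and 2.
Eigenvectors give P = [[−1, −2], [−1, −3]] with P⁻¹ = [[−3, 2], [1, −1]], and C = P·diag(1, 2)·P⁻¹.
Then C^5 = P·diag(1, 32)·P⁻¹ = [[−1, −64], [−1, −96]] · [[−3, 2], [1, −1]] = [[−61, 62], [−93, 94]].

[[−61, 62], [−93, 94]]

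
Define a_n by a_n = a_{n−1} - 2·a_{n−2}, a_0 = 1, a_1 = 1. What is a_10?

23

With companion matrix C = [[1, -2], [1, 0]], [a_n, a_{n−1}]ᵀ = C·[a_{n−1}, a_{n−2}]ᵀ, so [a_10, a_9]ᵀ = C⁹·[a_1, a_0]ᵀ.
C⁹ = [[-11, 34], [-17, 6]], giving [a_10, a_9]ᵀ = [[23], [-11]].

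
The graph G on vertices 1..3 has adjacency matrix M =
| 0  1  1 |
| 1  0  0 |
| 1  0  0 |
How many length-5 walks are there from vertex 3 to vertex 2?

0

The number of length-5 walks from vertex 3 to vertex 2 is entry (3,2) of M^5, where M is the adjacency matrix.
M^2 = [[2, 0, 0], [0, 1, 1], [0, 1, 1]]
M^3 = [[0, 2, 2], [2, 0, 0], [2, 0, 0]]
M^4 = [[4, 0, 0], [0, 2, 2], [0, 2, 2]]
M^5 = [[0, 4, 4], [4, 0, 0], [4, 0, 0]]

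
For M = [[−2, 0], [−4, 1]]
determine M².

[[4, 0], [4, 1]]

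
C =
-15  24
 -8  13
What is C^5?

tr C = -2 and det C = -3, so the characteristic polynomial is λ² − (-2)λ + (-3) with roots -3 and 1.
Eigenvectors give P = [[2, -3], [1, -2]] with P⁻¹ = [[2, -3], [1, -2]], and C = P·diag(-3, 1)·P⁻¹.
Then C^5 = P·diag(-243, 1)·P⁻¹ = [[-486, -3], [-243, -2]] · [[2, -3], [1, -2]] = [[-975, 1464], [-488, 733]].

[[-975, 1464], [-488, 733]]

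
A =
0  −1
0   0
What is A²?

A is strictly triangular, hence nilpotent: A² = 0, so A² = 0.

[[0, 0], [0, 0]]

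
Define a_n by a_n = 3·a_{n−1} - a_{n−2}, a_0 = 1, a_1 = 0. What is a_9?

With companion matrix B = [[3, -1], [1, 0]], [a_n, a_{n−1}]ᵀ = B·[a_{n−1}, a_{n−2}]ᵀ, so [a_9, a_8]ᵀ = B⁸·[a_1, a_0]ᵀ.
B⁸ = [[2584, -987], [987, -377]], giving [a_9, a_8]ᵀ = [[-987], [-377]].

-987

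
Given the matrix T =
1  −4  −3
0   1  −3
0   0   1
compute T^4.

T = I + N where N = [[0, −4, −3], [0, 0, −3], [0, 0, 0]] is strictly upper-triangular, so N^3 = 0.
(I + N)^4 = I + 4·N + 6·N^2 = [[1, −16, 60], [0, 1, −12], [0, 0, 1]].

[[1, −16, 60], [0, 1, −12], [0, 0, 1]]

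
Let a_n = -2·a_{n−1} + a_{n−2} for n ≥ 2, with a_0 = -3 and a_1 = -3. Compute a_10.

With companion matrix T = [[-2, 1], [1, 0]], [a_n, a_{n−1}]ᵀ = T·[a_{n−1}, a_{n−2}]ᵀ, so [a_10, a_9]ᵀ = T⁹·[a_1, a_0]ᵀ.
T⁹ = [[-2378, 985], [985, -408]], giving [a_10, a_9]ᵀ = [[4179], [-1731]].

4179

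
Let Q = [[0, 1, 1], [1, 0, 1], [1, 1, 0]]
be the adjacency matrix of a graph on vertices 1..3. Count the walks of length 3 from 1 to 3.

3

The number of length-3 walks from vertex 1 to vertex 3 is entry (1,3) of Q^3, where Q is the adjacency matrix.
Q^2 = [[2, 1, 1], [1, 2, 1], [1, 1, 2]]
Q^3 = [[2, 3, 3], [3, 2, 3], [3, 3, 2]]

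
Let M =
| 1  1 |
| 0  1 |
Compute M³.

M = I + N where N = [[0, 1], [0, 0]] is strictly upper-triangular, so N² = 0.
(I + N)³ = I + 3·N = [[1, 3], [0, 1]].

[[1, 3], [0, 1]]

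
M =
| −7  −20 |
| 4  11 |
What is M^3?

tr M = 4 and det M = 3, so the characteristic polynomial is λ² − (4)λ + (3) with roots 3 and 1.
Eigenvectors give P = [[2, −5], [−1, 2]] with P⁻¹ = [[−2, −5], [−1, −2]], and M = P·diag(3, 1)·P⁻¹.
Then M^3 = P·diag(27, 1)·P⁻¹ = [[54, −5], [−27, 2]] · [[−2, −5], [−1, −2]] = [[−103, −260], [52, 131]].

[[−103, −260], [52, 131]]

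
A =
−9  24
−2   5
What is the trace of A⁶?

730

tr A = −4 and det A = 3, so the characteristic polynomial is λ² − (−4)λ + (3) with roots −3 and −1.
Eigenvectors give P = [[4, 3], [1, 1]] with P⁻¹ = [[1, −3], [−1, 4]], and A = P·diag(−3, −1)·P⁻¹.
Then A⁶ = P·diag(729, 1)·P⁻¹ = [[2916, 3], [729, 1]] · [[1, −3], [−1, 4]] = [[2913, −8736], [728, −2183]].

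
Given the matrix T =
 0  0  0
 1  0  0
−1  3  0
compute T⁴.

T is strictly triangular, hence nilpotent: T³ = 0, so T⁴ = 0.

[[0, 0, 0], [0, 0, 0], [0, 0, 0]]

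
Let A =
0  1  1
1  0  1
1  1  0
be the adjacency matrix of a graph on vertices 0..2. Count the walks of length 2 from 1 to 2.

The number of length-2 walks from vertex 1 to vertex 2 is entry (1,2) of A^2, where A is the adjacency matrix.
A^2 = [[2, 1, 1], [1, 2, 1], [1, 1, 2]]

1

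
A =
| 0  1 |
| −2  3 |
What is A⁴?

[[−14, 15], [−30, 31]]

tr A = 3 and det A = 2, so the characteristic polynomial is λ² − (3)λ + (2) with roots 2 and 1.
Eigenvectors give P = [[−1, 1], [−2, 1]] with P⁻¹ = [[1, −1], [2, −1]], and A = P·diag(2, 1)·P⁻¹.
Then A⁴ = P·diag(16, 1)·P⁻¹ = [[−16, 1], [−32, 1]] · [[1, −1], [2, −1]] = [[−14, 15], [−30, 31]].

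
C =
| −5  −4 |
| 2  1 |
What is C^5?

tr C = −4 and det C = 3, so the characteristic polynomial is λ² − (−4)λ + (3) with roots −1 and −3.
Eigenvectors give P = [[1, 2], [−1, −1]] with P⁻¹ = [[−1, −2], [1, 1]], and C = P·diag(−1, −3)·P⁻¹.
Then C^5 = P·diag(−1, −243)·P⁻¹ = [[−1, −486], [1, 243]] · [[−1, −2], [1, 1]] = [[−485, −484], [242, 241]].

[[−485, −484], [242, 241]]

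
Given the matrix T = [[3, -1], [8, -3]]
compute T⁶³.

[[3, -1], [8, -3]]

T² = I (check: tr T = 0 and det T = -1), so T⁶³ = T since 63 is odd.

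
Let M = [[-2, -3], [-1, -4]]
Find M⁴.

M² = [[7, 18], [6, 19]]
M³ = [[-32, -93], [-31, -94]]
M⁴ = [[157, 468], [156, 469]]

[[157, 468], [156, 469]]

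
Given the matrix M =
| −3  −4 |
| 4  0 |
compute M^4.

[[−95, −276], [276, 112]]

M^2 = [[−7, 12], [−12, −16]]
M^3 = [[69, 28], [−28, 48]]
M^4 = [[−95, −276], [276, 112]]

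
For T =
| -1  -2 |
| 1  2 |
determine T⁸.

T² = T (a projection; rank 1, trace 1), so T⁸ = T.

[[-1, -2], [1, 2]]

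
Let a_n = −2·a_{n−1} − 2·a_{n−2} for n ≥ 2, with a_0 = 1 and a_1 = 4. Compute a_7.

−48

With companion matrix Q = [[−2, −2], [1, 0]], [a_n, a_{n−1}]ᵀ = Q·[a_{n−1}, a_{n−2}]ᵀ, so [a_7, a_6]ᵀ = Q⁶·[a_1, a_0]ᵀ.
Q⁶ = [[−8, −16], [8, 8]], giving [a_7, a_6]ᵀ = [[−48], [40]].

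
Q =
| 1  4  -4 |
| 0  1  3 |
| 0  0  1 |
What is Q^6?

Q = I + N where N = [[0, 4, -4], [0, 0, 3], [0, 0, 0]] is strictly upper-triangular, so N^3 = 0.
(I + N)^6 = I + 6·N + 15·N^2 = [[1, 24, 156], [0, 1, 18], [0, 0, 1]].

[[1, 24, 156], [0, 1, 18], [0, 0, 1]]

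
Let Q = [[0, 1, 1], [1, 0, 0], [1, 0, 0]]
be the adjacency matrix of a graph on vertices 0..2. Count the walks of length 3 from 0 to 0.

0

The number of length-3 walks from vertex 0 to vertex 0 is entry (0,0) of Q³, where Q is the adjacency matrix.
Q² = [[2, 0, 0], [0, 1, 1], [0, 1, 1]]
Q³ = [[0, 2, 2], [2, 0, 0], [2, 0, 0]]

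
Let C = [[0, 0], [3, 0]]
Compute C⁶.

[[0, 0], [0, 0]]

C is strictly triangular, hence nilpotent: C² = 0, so C⁶ = 0.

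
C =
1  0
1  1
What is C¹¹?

C = I + N where N = [[0, 0], [1, 0]] is strictly lower-triangular, so N² = 0.
(I + N)¹¹ = I + 11·N = [[1, 0], [11, 1]].

[[1, 0], [11, 1]]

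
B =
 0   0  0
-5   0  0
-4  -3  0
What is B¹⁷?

[[0, 0, 0], [0, 0, 0], [0, 0, 0]]

B is strictly triangular, hence nilpotent: B³ = 0, so B¹⁷ = 0.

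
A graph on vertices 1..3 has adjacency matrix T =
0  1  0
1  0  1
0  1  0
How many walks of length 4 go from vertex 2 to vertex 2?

4

The number of length-4 walks from vertex 2 to vertex 2 is entry (2,2) of T⁴, where T is the adjacency matrix.
T² = [[1, 0, 1], [0, 2, 0], [1, 0, 1]]
T³ = [[0, 2, 0], [2, 0, 2], [0, 2, 0]]
T⁴ = [[2, 0, 2], [0, 4, 0], [2, 0, 2]]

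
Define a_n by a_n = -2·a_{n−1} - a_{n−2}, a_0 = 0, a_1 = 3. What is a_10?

-30

With companion matrix C = [[-2, -1], [1, 0]], [a_n, a_{n−1}]ᵀ = C·[a_{n−1}, a_{n−2}]ᵀ, so [a_10, a_9]ᵀ = C⁹·[a_1, a_0]ᵀ.
C⁹ = [[-10, -9], [9, 8]], giving [a_10, a_9]ᵀ = [[-30], [27]].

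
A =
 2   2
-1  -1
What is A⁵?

A² = A (a projection; rank 1, trace 1), so A⁵ = A.

[[2, 2], [-1, -1]]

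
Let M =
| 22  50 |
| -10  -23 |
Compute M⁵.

[[1132, 2750], [-550, -1343]]

tr M = -1 and det M = -6, so the characteristic polynomial is λ² − (-1)λ + (-6) with roots 2 and -3.
Eigenvectors give P = [[-5, -2], [2, 1]] with P⁻¹ = [[-1, -2], [2, 5]], and M = P·diag(2, -3)·P⁻¹.
Then M⁵ = P·diag(32, -243)·P⁻¹ = [[-160, 486], [64, -243]] · [[-1, -2], [2, 5]] = [[1132, 2750], [-550, -1343]].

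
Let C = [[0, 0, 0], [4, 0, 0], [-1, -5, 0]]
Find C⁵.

C is strictly triangular, hence nilpotent: C³ = 0, so C⁵ = 0.

[[0, 0, 0], [0, 0, 0], [0, 0, 0]]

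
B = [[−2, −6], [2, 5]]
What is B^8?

tr B = 3 and det B = 2, so the characteristic polynomial is λ² − (3)λ + (2) with roots 1 and 2.
Eigenvectors give P = [[−2, −3], [1, 2]] with P⁻¹ = [[−2, −3], [1, 2]], and B = P·diag(1, 2)·P⁻¹.
Then B^8 = P·diag(1, 256)·P⁻¹ = [[−2, −768], [1, 512]] · [[−2, −3], [1, 2]] = [[−764, −1530], [510, 1021]].

[[−764, −1530], [510, 1021]]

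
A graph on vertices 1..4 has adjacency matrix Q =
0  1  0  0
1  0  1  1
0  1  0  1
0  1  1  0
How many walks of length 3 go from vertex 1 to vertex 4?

1

The number of length-3 walks from vertex 1 to vertex 4 is entry (1,4) of Q^3, where Q is the adjacency matrix.
Q^2 = [[1, 0, 1, 1], [0, 3, 1, 1], [1, 1, 2, 1], [1, 1, 1, 2]]
Q^3 = [[0, 3, 1, 1], [3, 2, 4, 4], [1, 4, 2, 3], [1, 4, 3, 2]]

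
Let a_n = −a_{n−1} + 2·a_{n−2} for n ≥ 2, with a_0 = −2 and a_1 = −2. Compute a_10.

With companion matrix Q = [[−1, 2], [1, 0]], [a_n, a_{n−1}]ᵀ = Q·[a_{n−1}, a_{n−2}]ᵀ, so [a_10, a_9]ᵀ = Q⁹·[a_1, a_0]ᵀ.
Q⁹ = [[−341, 342], [171, −170]], giving [a_10, a_9]ᵀ = [[−2], [−2]].

−2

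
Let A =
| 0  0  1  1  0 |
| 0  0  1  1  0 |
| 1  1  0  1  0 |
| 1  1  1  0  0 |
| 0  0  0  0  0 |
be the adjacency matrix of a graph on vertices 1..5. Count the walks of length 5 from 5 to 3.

0

The number of length-5 walks from vertex 5 to vertex 3 is entry (5,3) of A⁵, where A is the adjacency matrix.
A² = [[2, 2, 1, 1, 0], [2, 2, 1, 1, 0], [1, 1, 3, 2, 0], [1, 1, 2, 3, 0], [0, 0, 0, 0, 0]]
A³ = [[2, 2, 5, 5, 0], [2, 2, 5, 5, 0], [5, 5, 4, 5, 0], [5, 5, 5, 4, 0], [0, 0, 0, 0, 0]]
A⁴ = [[10, 10, 9, 9, 0], [10, 10, 9, 9, 0], [9, 9, 15, 14, 0], [9, 9, 14, 15, 0], [0, 0, 0, 0, 0]]
A⁵ = [[18, 18, 29, 29, 0], [18, 18, 29, 29, 0], [29, 29, 32, 33, 0], [29, 29, 33, 32, 0], [0, 0, 0, 0, 0]]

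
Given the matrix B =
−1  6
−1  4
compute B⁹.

tr B = 3 and det B = 2, so the characteristic polynomial is λ² − (3)λ + (2) with roots 1 and 2.
Eigenvectors give P = [[−3, −2], [−1, −1]] with P⁻¹ = [[−1, 2], [1, −3]], and B = P·diag(1, 2)·P⁻¹.
Then B⁹ = P·diag(1, 512)·P⁻¹ = [[−3, −1024], [−1, −512]] · [[−1, 2], [1, −3]] = [[−1021, 3066], [−511, 1534]].

[[−1021, 3066], [−511, 1534]]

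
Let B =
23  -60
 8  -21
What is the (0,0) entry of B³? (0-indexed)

tr B = 2 and det B = -3, so the characteristic polynomial is λ² − (2)λ + (-3) with roots 3 and -1.
Eigenvectors give P = [[3, -5], [1, -2]] with P⁻¹ = [[2, -5], [1, -3]], and B = P·diag(3, -1)·P⁻¹.
Then B³ = P·diag(27, -1)·P⁻¹ = [[81, 5], [27, 2]] · [[2, -5], [1, -3]] = [[167, -420], [56, -141]].

167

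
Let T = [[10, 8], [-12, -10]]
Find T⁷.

tr T = 0 and det T = -4, so the characteristic polynomial is λ² − (0)λ + (-4) with roots 2 and -2.
Eigenvectors give P = [[-1, -2], [1, 3]] with P⁻¹ = [[-3, -2], [1, 1]], and T = P·diag(2, -2)·P⁻¹.
Then T⁷ = P·diag(128, -128)·P⁻¹ = [[-128, 256], [128, -384]] · [[-3, -2], [1, 1]] = [[640, 512], [-768, -640]].

[[640, 512], [-768, -640]]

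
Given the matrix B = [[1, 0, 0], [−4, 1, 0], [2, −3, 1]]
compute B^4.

B = I + N where N = [[0, 0, 0], [−4, 0, 0], [2, −3, 0]] is strictly lower-triangular, so N^3 = 0.
(I + N)^4 = I + 4·N + 6·N^2 = [[1, 0, 0], [−16, 1, 0], [80, −12, 1]].

[[1, 0, 0], [−16, 1, 0], [80, −12, 1]]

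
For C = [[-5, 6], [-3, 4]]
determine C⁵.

tr C = -1 and det C = -2, so the characteristic polynomial is λ² − (-1)λ + (-2) with roots 1 and -2.
Eigenvectors give P = [[1, -2], [1, -1]] with P⁻¹ = [[-1, 2], [-1, 1]], and C = P·diag(1, -2)·P⁻¹.
Then C⁵ = P·diag(1, -32)·P⁻¹ = [[1, 64], [1, 32]] · [[-1, 2], [-1, 1]] = [[-65, 66], [-33, 34]].

[[-65, 66], [-33, 34]]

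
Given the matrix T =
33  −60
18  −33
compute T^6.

tr T = 0 and det T = −9, so the characteristic polynomial is λ² − (0)λ + (−9) with roots 3 and −3.
Eigenvectors give P = [[−2, −5], [−1, −3]] with P⁻¹ = [[−3, 5], [1, −2]], and T = P·diag(3, −3)·P⁻¹.
Then T^6 = P·diag(729, 729)·P⁻¹ = [[−1458, −3645], [−729, −2187]] · [[−3, 5], [1, −2]] = [[729, 0], [0, 729]].

[[729, 0], [0, 729]]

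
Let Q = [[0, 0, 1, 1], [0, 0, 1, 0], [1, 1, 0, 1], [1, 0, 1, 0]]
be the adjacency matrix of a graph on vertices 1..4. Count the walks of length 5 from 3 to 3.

The number of length-5 walks from vertex 3 to vertex 3 is entry (3,3) of Q⁵, where Q is the adjacency matrix.
Q² = [[2, 1, 1, 1], [1, 1, 0, 1], [1, 0, 3, 1], [1, 1, 1, 2]]
Q³ = [[2, 1, 4, 3], [1, 0, 3, 1], [4, 3, 2, 4], [3, 1, 4, 2]]
Q⁴ = [[7, 4, 6, 6], [4, 3, 2, 4], [6, 2, 11, 6], [6, 4, 6, 7]]
Q⁵ = [[12, 6, 17, 13], [6, 2, 11, 6], [17, 11, 14, 17], [13, 6, 17, 12]]

14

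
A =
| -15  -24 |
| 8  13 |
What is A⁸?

tr A = -2 and det A = -3, so the characteristic polynomial is λ² − (-2)λ + (-3) with roots 1 and -3.
Eigenvectors give P = [[-3, -2], [2, 1]] with P⁻¹ = [[1, 2], [-2, -3]], and A = P·diag(1, -3)·P⁻¹.
Then A⁸ = P·diag(1, 6561)·P⁻¹ = [[-3, -13122], [2, 6561]] · [[1, 2], [-2, -3]] = [[26241, 39360], [-13120, -19679]].

[[26241, 39360], [-13120, -19679]]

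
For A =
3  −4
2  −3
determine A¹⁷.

A² = I (check: tr A = 0 and det A = −1), so A¹⁷ = A since 17 is odd.

[[3, −4], [2, −3]]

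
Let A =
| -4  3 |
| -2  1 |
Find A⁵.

tr A = -3 and det A = 2, so the characteristic polynomial is λ² − (-3)λ + (2) with roots -1 and -2.
Eigenvectors give P = [[1, 3], [1, 2]] with P⁻¹ = [[-2, 3], [1, -1]], and A = P·diag(-1, -2)·P⁻¹.
Then A⁵ = P·diag(-1, -32)·P⁻¹ = [[-1, -96], [-1, -64]] · [[-2, 3], [1, -1]] = [[-94, 93], [-62, 61]].

[[-94, 93], [-62, 61]]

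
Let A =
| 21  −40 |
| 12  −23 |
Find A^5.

tr A = −2 and det A = −3, so the characteristic polynomial is λ² − (−2)λ + (−3) with roots −3 and 1.
Eigenvectors give P = [[−5, 2], [−3, 1]] with P⁻¹ = [[1, −2], [3, −5]], and A = P·diag(−3, 1)·P⁻¹.
Then A^5 = P·diag(−243, 1)·P⁻¹ = [[1215, 2], [729, 1]] · [[1, −2], [3, −5]] = [[1221, −2440], [732, −1463]].

[[1221, −2440], [732, −1463]]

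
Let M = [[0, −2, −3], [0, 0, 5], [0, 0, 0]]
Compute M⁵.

[[0, 0, 0], [0, 0, 0], [0, 0, 0]]

M is strictly triangular, hence nilpotent: M³ = 0, so M⁵ = 0.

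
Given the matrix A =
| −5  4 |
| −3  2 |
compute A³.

[[−29, 28], [−21, 20]]

tr A = −3 and det A = 2, so the characteristic polynomial is λ² − (−3)λ + (2) with roots −2 and −1.
Eigenvectors give P = [[4, 1], [3, 1]] with P⁻¹ = [[1, −1], [−3, 4]], and A = P·diag(−2, −1)·P⁻¹.
Then A³ = P·diag(−8, −1)·P⁻¹ = [[−32, −1], [−24, −1]] · [[1, −1], [−3, 4]] = [[−29, 28], [−21, 20]].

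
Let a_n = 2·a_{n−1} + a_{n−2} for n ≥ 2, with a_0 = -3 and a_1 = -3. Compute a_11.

With companion matrix C = [[2, 1], [1, 0]], [a_n, a_{n−1}]ᵀ = C·[a_{n−1}, a_{n−2}]ᵀ, so [a_11, a_10]ᵀ = C¹⁰·[a_1, a_0]ᵀ.
C¹⁰ = [[5741, 2378], [2378, 985]], giving [a_11, a_10]ᵀ = [[-24357], [-10089]].

-24357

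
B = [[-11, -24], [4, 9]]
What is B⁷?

tr B = -2 and det B = -3, so the characteristic polynomial is λ² − (-2)λ + (-3) with roots -3 and 1.
Eigenvectors give P = [[3, 2], [-1, -1]] with P⁻¹ = [[1, 2], [-1, -3]], and B = P·diag(-3, 1)·P⁻¹.
Then B⁷ = P·diag(-2187, 1)·P⁻¹ = [[-6561, 2], [2187, -1]] · [[1, 2], [-1, -3]] = [[-6563, -13128], [2188, 4377]].

[[-6563, -13128], [2188, 4377]]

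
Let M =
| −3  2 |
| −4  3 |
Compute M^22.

M² = I (check: tr M = 0 and det M = −1), so M^22 = I since 22 is even.

[[1, 0], [0, 1]]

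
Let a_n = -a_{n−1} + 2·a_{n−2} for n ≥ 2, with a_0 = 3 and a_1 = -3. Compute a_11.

-4095

With companion matrix T = [[-1, 2], [1, 0]], [a_n, a_{n−1}]ᵀ = T·[a_{n−1}, a_{n−2}]ᵀ, so [a_11, a_10]ᵀ = T¹⁰·[a_1, a_0]ᵀ.
T¹⁰ = [[683, -682], [-341, 342]], giving [a_11, a_10]ᵀ = [[-4095], [2049]].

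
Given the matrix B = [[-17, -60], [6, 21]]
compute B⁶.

tr B = 4 and det B = 3, so the characteristic polynomial is λ² − (4)λ + (3) with roots 1 and 3.
Eigenvectors give P = [[10, -3], [-3, 1]] with P⁻¹ = [[1, 3], [3, 10]], and B = P·diag(1, 3)·P⁻¹.
Then B⁶ = P·diag(1, 729)·P⁻¹ = [[10, -2187], [-3, 729]] · [[1, 3], [3, 10]] = [[-6551, -21840], [2184, 7281]].

[[-6551, -21840], [2184, 7281]]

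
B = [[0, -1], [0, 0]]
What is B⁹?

B is strictly triangular, hence nilpotent: B² = 0, so B⁹ = 0.

[[0, 0], [0, 0]]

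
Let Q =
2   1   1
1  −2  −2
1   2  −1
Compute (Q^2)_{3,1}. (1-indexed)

3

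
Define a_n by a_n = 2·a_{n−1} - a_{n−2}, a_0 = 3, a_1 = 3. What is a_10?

3

With companion matrix B = [[2, -1], [1, 0]], [a_n, a_{n−1}]ᵀ = B·[a_{n−1}, a_{n−2}]ᵀ, so [a_10, a_9]ᵀ = B⁹·[a_1, a_0]ᵀ.
B⁹ = [[10, -9], [9, -8]], giving [a_10, a_9]ᵀ = [[3], [3]].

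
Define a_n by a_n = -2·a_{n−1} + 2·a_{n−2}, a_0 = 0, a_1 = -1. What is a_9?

With companion matrix A = [[-2, 2], [1, 0]], [a_n, a_{n−1}]ᵀ = A·[a_{n−1}, a_{n−2}]ᵀ, so [a_9, a_8]ᵀ = A⁸·[a_1, a_0]ᵀ.
A⁸ = [[2448, -1792], [-896, 656]], giving [a_9, a_8]ᵀ = [[-2448], [896]].

-2448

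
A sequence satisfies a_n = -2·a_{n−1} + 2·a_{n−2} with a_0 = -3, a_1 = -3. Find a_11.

-14688

With companion matrix T = [[-2, 2], [1, 0]], [a_n, a_{n−1}]ᵀ = T·[a_{n−1}, a_{n−2}]ᵀ, so [a_11, a_10]ᵀ = T¹⁰·[a_1, a_0]ᵀ.
T¹⁰ = [[18272, -13376], [-6688, 4896]], giving [a_11, a_10]ᵀ = [[-14688], [5376]].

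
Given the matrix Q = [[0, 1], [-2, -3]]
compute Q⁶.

[[-62, -63], [126, 127]]

tr Q = -3 and det Q = 2, so the characteristic polynomial is λ² − (-3)λ + (2) with roots -2 and -1.
Eigenvectors give P = [[-1, -1], [2, 1]] with P⁻¹ = [[1, 1], [-2, -1]], and Q = P·diag(-2, -1)·P⁻¹.
Then Q⁶ = P·diag(64, 1)·P⁻¹ = [[-64, -1], [128, 1]] · [[1, 1], [-2, -1]] = [[-62, -63], [126, 127]].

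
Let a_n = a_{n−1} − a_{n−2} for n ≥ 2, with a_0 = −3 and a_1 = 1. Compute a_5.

With companion matrix T = [[1, −1], [1, 0]], [a_n, a_{n−1}]ᵀ = T·[a_{n−1}, a_{n−2}]ᵀ, so [a_5, a_4]ᵀ = T⁴·[a_1, a_0]ᵀ.
T⁴ = [[−1, 1], [−1, 0]], giving [a_5, a_4]ᵀ = [[−4], [−1]].

−4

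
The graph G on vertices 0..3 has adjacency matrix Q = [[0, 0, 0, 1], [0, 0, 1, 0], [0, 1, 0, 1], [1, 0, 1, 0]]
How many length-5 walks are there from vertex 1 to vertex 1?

The number of length-5 walks from vertex 1 to vertex 1 is entry (1,1) of Q⁵, where Q is the adjacency matrix.
Q² = [[1, 0, 1, 0], [0, 1, 0, 1], [1, 0, 2, 0], [0, 1, 0, 2]]
Q³ = [[0, 1, 0, 2], [1, 0, 2, 0], [0, 2, 0, 3], [2, 0, 3, 0]]
Q⁴ = [[2, 0, 3, 0], [0, 2, 0, 3], [3, 0, 5, 0], [0, 3, 0, 5]]
Q⁵ = [[0, 3, 0, 5], [3, 0, 5, 0], [0, 5, 0, 8], [5, 0, 8, 0]]

0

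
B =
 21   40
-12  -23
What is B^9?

tr B = -2 and det B = -3, so the characteristic polynomial is λ² − (-2)λ + (-3) with roots 1 and -3.
Eigenvectors give P = [[2, -5], [-1, 3]] with P⁻¹ = [[3, 5], [1, 2]], and B = P·diag(1, -3)·P⁻¹.
Then B^9 = P·diag(1, -19683)·P⁻¹ = [[2, 98415], [-1, -59049]] · [[3, 5], [1, 2]] = [[98421, 196840], [-59052, -118103]].

[[98421, 196840], [-59052, -118103]]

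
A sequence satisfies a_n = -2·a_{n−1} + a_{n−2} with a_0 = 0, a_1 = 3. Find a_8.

-1224

With companion matrix B = [[-2, 1], [1, 0]], [a_n, a_{n−1}]ᵀ = B·[a_{n−1}, a_{n−2}]ᵀ, so [a_8, a_7]ᵀ = B⁷·[a_1, a_0]ᵀ.
B⁷ = [[-408, 169], [169, -70]], giving [a_8, a_7]ᵀ = [[-1224], [507]].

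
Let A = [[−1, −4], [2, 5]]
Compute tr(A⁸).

tr A = 4 and det A = 3, so the characteristic polynomial is λ² − (4)λ + (3) with roots 3 and 1.
Eigenvectors give P = [[−1, −2], [1, 1]] with P⁻¹ = [[1, 2], [−1, −1]], and A = P·diag(3, 1)·P⁻¹.
Then A⁸ = P·diag(6561, 1)·P⁻¹ = [[−6561, −2], [6561, 1]] · [[1, 2], [−1, −1]] = [[−6559, −13120], [6560, 13121]].

6562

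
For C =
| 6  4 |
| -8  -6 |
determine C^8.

tr C = 0 and det C = -4, so the characteristic polynomial is λ² − (0)λ + (-4) with roots -2 and 2.
Eigenvectors give P = [[1, 1], [-2, -1]] with P⁻¹ = [[-1, -1], [2, 1]], and C = P·diag(-2, 2)·P⁻¹.
Then C^8 = P·diag(256, 256)·P⁻¹ = [[256, 256], [-512, -256]] · [[-1, -1], [2, 1]] = [[256, 0], [0, 256]].

[[256, 0], [0, 256]]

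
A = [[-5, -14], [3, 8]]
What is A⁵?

tr A = 3 and det A = 2, so the characteristic polynomial is λ² − (3)λ + (2) with roots 2 and 1.
Eigenvectors give P = [[-2, 7], [1, -3]] with P⁻¹ = [[3, 7], [1, 2]], and A = P·diag(2, 1)·P⁻¹.
Then A⁵ = P·diag(32, 1)·P⁻¹ = [[-64, 7], [32, -3]] · [[3, 7], [1, 2]] = [[-185, -434], [93, 218]].

[[-185, -434], [93, 218]]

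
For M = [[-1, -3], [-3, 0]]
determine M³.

M² = [[10, 3], [3, 9]]
M³ = [[-19, -30], [-30, -9]]

[[-19, -30], [-30, -9]]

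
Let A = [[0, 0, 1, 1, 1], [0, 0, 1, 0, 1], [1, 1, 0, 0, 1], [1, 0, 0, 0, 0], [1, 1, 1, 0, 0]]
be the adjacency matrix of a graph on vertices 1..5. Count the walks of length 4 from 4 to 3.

The number of length-4 walks from vertex 4 to vertex 3 is entry (4,3) of A^4, where A is the adjacency matrix.
A^2 = [[3, 2, 1, 0, 1], [2, 2, 1, 0, 1], [1, 1, 3, 1, 2], [0, 0, 1, 1, 1], [1, 1, 2, 1, 3]]
A^3 = [[2, 2, 6, 3, 6], [2, 2, 5, 2, 5], [6, 5, 4, 1, 5], [3, 2, 1, 0, 1], [6, 5, 5, 1, 4]]
A^4 = [[15, 12, 10, 2, 10], [12, 10, 9, 2, 9], [10, 9, 16, 6, 15], [2, 2, 6, 3, 6], [10, 9, 15, 6, 16]]

6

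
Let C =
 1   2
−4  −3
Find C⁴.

C² = [[−7, −4], [8, 1]]
C³ = [[9, −2], [4, 13]]
C⁴ = [[17, 24], [−48, −31]]

[[17, 24], [−48, −31]]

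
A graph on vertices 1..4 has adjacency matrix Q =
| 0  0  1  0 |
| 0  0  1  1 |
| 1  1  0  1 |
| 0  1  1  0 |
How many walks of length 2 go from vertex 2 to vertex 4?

1

The number of length-2 walks from vertex 2 to vertex 4 is entry (2,4) of Q², where Q is the adjacency matrix.
Q² = [[1, 1, 0, 1], [1, 2, 1, 1], [0, 1, 3, 1], [1, 1, 1, 2]]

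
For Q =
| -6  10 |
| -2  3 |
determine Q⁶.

tr Q = -3 and det Q = 2, so the characteristic polynomial is λ² − (-3)λ + (2) with roots -2 and -1.
Eigenvectors give P = [[5, 2], [2, 1]] with P⁻¹ = [[1, -2], [-2, 5]], and Q = P·diag(-2, -1)·P⁻¹.
Then Q⁶ = P·diag(64, 1)·P⁻¹ = [[320, 2], [128, 1]] · [[1, -2], [-2, 5]] = [[316, -630], [126, -251]].

[[316, -630], [126, -251]]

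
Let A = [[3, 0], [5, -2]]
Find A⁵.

[[243, 0], [275, -32]]

tr A = 1 and det A = -6, so the characteristic polynomial is λ² − (1)λ + (-6) with roots -2 and 3.
Eigenvectors give P = [[0, -1], [1, -1]] with P⁻¹ = [[-1, 1], [-1, 0]], and A = P·diag(-2, 3)·P⁻¹.
Then A⁵ = P·diag(-32, 243)·P⁻¹ = [[0, -243], [-32, -243]] · [[-1, 1], [-1, 0]] = [[243, 0], [275, -32]].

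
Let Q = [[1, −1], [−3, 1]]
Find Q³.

[[10, −6], [−18, 10]]

Q² = [[4, −2], [−6, 4]]
Q³ = [[10, −6], [−18, 10]]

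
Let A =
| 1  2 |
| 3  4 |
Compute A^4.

A^2 = [[7, 10], [15, 22]]
A^3 = [[37, 54], [81, 118]]
A^4 = [[199, 290], [435, 634]]

[[199, 290], [435, 634]]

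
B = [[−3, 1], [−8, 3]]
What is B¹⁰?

[[1, 0], [0, 1]]

B² = I (check: tr B = 0 and det B = −1), so B¹⁰ = I since 10 is even.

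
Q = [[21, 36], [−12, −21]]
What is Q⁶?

[[729, 0], [0, 729]]

tr Q = 0 and det Q = −9, so the characteristic polynomial is λ² − (0)λ + (−9) with roots 3 and −3.
Eigenvectors give P = [[−2, −3], [1, 2]] with P⁻¹ = [[−2, −3], [1, 2]], and Q = P·diag(3, −3)·P⁻¹.
Then Q⁶ = P·diag(729, 729)·P⁻¹ = [[−1458, −2187], [729, 1458]] · [[−2, −3], [1, 2]] = [[729, 0], [0, 729]].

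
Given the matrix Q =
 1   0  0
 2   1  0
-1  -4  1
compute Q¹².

Q = I + N where N = [[0, 0, 0], [2, 0, 0], [-1, -4, 0]] is strictly lower-triangular, so N³ = 0.
(I + N)¹² = I + 12·N + 66·N² = [[1, 0, 0], [24, 1, 0], [-540, -48, 1]].

[[1, 0, 0], [24, 1, 0], [-540, -48, 1]]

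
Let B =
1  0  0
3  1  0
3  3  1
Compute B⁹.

B = I + N where N = [[0, 0, 0], [3, 0, 0], [3, 3, 0]] is strictly lower-triangular, so N³ = 0.
(I + N)⁹ = I + 9·N + 36·N² = [[1, 0, 0], [27, 1, 0], [351, 27, 1]].

[[1, 0, 0], [27, 1, 0], [351, 27, 1]]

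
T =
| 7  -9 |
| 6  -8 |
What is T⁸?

[[-509, 765], [-510, 766]]

tr T = -1 and det T = -2, so the characteristic polynomial is λ² − (-1)λ + (-2) with roots 1 and -2.
Eigenvectors give P = [[3, 1], [2, 1]] with P⁻¹ = [[1, -1], [-2, 3]], and T = P·diag(1, -2)·P⁻¹.
Then T⁸ = P·diag(1, 256)·P⁻¹ = [[3, 256], [2, 256]] · [[1, -1], [-2, 3]] = [[-509, 765], [-510, 766]].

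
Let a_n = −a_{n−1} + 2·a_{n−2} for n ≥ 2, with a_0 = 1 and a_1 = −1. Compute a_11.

With companion matrix A = [[−1, 2], [1, 0]], [a_n, a_{n−1}]ᵀ = A·[a_{n−1}, a_{n−2}]ᵀ, so [a_11, a_10]ᵀ = A^10·[a_1, a_0]ᵀ.
A^10 = [[683, −682], [−341, 342]], giving [a_11, a_10]ᵀ = [[−1365], [683]].

−1365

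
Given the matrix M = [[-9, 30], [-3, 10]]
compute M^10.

[[-9, 30], [-3, 10]]

M² = M (a projection; rank 1, trace 1), so M^10 = M.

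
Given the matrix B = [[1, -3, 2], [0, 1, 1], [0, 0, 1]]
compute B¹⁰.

[[1, -30, -115], [0, 1, 10], [0, 0, 1]]

B = I + N where N = [[0, -3, 2], [0, 0, 1], [0, 0, 0]] is strictly upper-triangular, so N³ = 0.
(I + N)¹⁰ = I + 10·N + 45·N² = [[1, -30, -115], [0, 1, 10], [0, 0, 1]].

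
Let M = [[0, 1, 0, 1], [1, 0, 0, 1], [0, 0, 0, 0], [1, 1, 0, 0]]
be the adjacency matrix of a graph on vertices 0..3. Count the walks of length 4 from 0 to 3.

5

The number of length-4 walks from vertex 0 to vertex 3 is entry (0,3) of M⁴, where M is the adjacency matrix.
M² = [[2, 1, 0, 1], [1, 2, 0, 1], [0, 0, 0, 0], [1, 1, 0, 2]]
M³ = [[2, 3, 0, 3], [3, 2, 0, 3], [0, 0, 0, 0], [3, 3, 0, 2]]
M⁴ = [[6, 5, 0, 5], [5, 6, 0, 5], [0, 0, 0, 0], [5, 5, 0, 6]]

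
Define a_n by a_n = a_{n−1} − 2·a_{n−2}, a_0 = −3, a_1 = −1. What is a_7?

With companion matrix T = [[1, −2], [1, 0]], [a_n, a_{n−1}]ᵀ = T·[a_{n−1}, a_{n−2}]ᵀ, so [a_7, a_6]ᵀ = T⁶·[a_1, a_0]ᵀ.
T⁶ = [[7, −10], [5, 2]], giving [a_7, a_6]ᵀ = [[23], [−11]].

23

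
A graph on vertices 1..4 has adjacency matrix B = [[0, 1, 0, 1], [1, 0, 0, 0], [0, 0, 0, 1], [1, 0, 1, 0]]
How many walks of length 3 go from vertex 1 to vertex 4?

The number of length-3 walks from vertex 1 to vertex 4 is entry (1,4) of B³, where B is the adjacency matrix.
B² = [[2, 0, 1, 0], [0, 1, 0, 1], [1, 0, 1, 0], [0, 1, 0, 2]]
B³ = [[0, 2, 0, 3], [2, 0, 1, 0], [0, 1, 0, 2], [3, 0, 2, 0]]

3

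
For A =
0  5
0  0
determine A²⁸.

A is strictly triangular, hence nilpotent: A² = 0, so A²⁸ = 0.

[[0, 0], [0, 0]]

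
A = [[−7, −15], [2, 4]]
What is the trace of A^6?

65

tr A = −3 and det A = 2, so the characteristic polynomial is λ² − (−3)λ + (2) with roots −1 and −2.
Eigenvectors give P = [[−5, −3], [2, 1]] with P⁻¹ = [[1, 3], [−2, −5]], and A = P·diag(−1, −2)·P⁻¹.
Then A^6 = P·diag(1, 64)·P⁻¹ = [[−5, −192], [2, 64]] · [[1, 3], [−2, −5]] = [[379, 945], [−126, −314]].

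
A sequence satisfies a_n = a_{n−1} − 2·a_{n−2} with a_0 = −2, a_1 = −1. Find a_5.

With companion matrix C = [[1, −2], [1, 0]], [a_n, a_{n−1}]ᵀ = C·[a_{n−1}, a_{n−2}]ᵀ, so [a_5, a_4]ᵀ = C^4·[a_1, a_0]ᵀ.
C^4 = [[−1, 6], [−3, 2]], giving [a_5, a_4]ᵀ = [[−11], [−1]].

−11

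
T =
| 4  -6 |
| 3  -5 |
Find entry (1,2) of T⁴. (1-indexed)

30

tr T = -1 and det T = -2, so the characteristic polynomial is λ² − (-1)λ + (-2) with roots 1 and -2.
Eigenvectors give P = [[2, 1], [1, 1]] with P⁻¹ = [[1, -1], [-1, 2]], and T = P·diag(1, -2)·P⁻¹.
Then T⁴ = P·diag(1, 16)·P⁻¹ = [[2, 16], [1, 16]] · [[1, -1], [-1, 2]] = [[-14, 30], [-15, 31]].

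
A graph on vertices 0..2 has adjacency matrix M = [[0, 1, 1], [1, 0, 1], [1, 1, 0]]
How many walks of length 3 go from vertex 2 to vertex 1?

The number of length-3 walks from vertex 2 to vertex 1 is entry (2,1) of M³, where M is the adjacency matrix.
M² = [[2, 1, 1], [1, 2, 1], [1, 1, 2]]
M³ = [[2, 3, 3], [3, 2, 3], [3, 3, 2]]

3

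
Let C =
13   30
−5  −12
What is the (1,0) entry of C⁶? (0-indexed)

tr C = 1 and det C = −6, so the characteristic polynomial is λ² − (1)λ + (−6) with roots −2 and 3.
Eigenvectors give P = [[−2, −3], [1, 1]] with P⁻¹ = [[1, 3], [−1, −2]], and C = P·diag(−2, 3)·P⁻¹.
Then C⁶ = P·diag(64, 729)·P⁻¹ = [[−128, −2187], [64, 729]] · [[1, 3], [−1, −2]] = [[2059, 3990], [−665, −1266]].

−665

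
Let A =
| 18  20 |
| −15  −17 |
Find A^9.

tr A = 1 and det A = −6, so the characteristic polynomial is λ² − (1)λ + (−6) with roots −2 and 3.
Eigenvectors give P = [[−1, 4], [1, −3]] with P⁻¹ = [[3, 4], [1, 1]], and A = P·diag(−2, 3)·P⁻¹.
Then A^9 = P·diag(−512, 19683)·P⁻¹ = [[512, 78732], [−512, −59049]] · [[3, 4], [1, 1]] = [[80268, 80780], [−60585, −61097]].

[[80268, 80780], [−60585, −61097]]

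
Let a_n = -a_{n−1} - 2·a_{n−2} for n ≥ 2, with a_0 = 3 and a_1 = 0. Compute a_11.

-66

With companion matrix M = [[-1, -2], [1, 0]], [a_n, a_{n−1}]ᵀ = M·[a_{n−1}, a_{n−2}]ᵀ, so [a_11, a_10]ᵀ = M¹⁰·[a_1, a_0]ᵀ.
M¹⁰ = [[23, -22], [11, 34]], giving [a_11, a_10]ᵀ = [[-66], [102]].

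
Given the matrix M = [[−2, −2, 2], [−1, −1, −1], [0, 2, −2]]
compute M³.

M² = [[6, 10, −6], [3, 1, 1], [−2, −6, 2]]
M³ = [[−22, −34, 14], [−7, −5, 3], [10, 14, −2]]

[[−22, −34, 14], [−7, −5, 3], [10, 14, −2]]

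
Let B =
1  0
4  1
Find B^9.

B = I + N where N = [[0, 0], [4, 0]] is strictly lower-triangular, so N^2 = 0.
(I + N)^9 = I + 9·N = [[1, 0], [36, 1]].

[[1, 0], [36, 1]]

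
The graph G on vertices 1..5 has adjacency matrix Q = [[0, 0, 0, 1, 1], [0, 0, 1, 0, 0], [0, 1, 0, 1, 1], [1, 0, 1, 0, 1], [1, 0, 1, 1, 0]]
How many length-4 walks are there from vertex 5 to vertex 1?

9

The number of length-4 walks from vertex 5 to vertex 1 is entry (5,1) of Q⁴, where Q is the adjacency matrix.
Q² = [[2, 0, 2, 1, 1], [0, 1, 0, 1, 1], [2, 0, 3, 1, 1], [1, 1, 1, 3, 2], [1, 1, 1, 2, 3]]
Q³ = [[2, 2, 2, 5, 5], [2, 0, 3, 1, 1], [2, 3, 2, 6, 6], [5, 1, 6, 4, 5], [5, 1, 6, 5, 4]]
Q⁴ = [[10, 2, 12, 9, 9], [2, 3, 2, 6, 6], [12, 2, 15, 10, 10], [9, 6, 10, 16, 15], [9, 6, 10, 15, 16]]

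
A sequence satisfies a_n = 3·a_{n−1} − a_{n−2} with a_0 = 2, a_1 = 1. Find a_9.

With companion matrix A = [[3, −1], [1, 0]], [a_n, a_{n−1}]ᵀ = A·[a_{n−1}, a_{n−2}]ᵀ, so [a_9, a_8]ᵀ = A⁸·[a_1, a_0]ᵀ.
A⁸ = [[2584, −987], [987, −377]], giving [a_9, a_8]ᵀ = [[610], [233]].

610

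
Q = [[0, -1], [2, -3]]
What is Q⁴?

tr Q = -3 and det Q = 2, so the characteristic polynomial is λ² − (-3)λ + (2) with roots -1 and -2.
Eigenvectors give P = [[1, -1], [1, -2]] with P⁻¹ = [[2, -1], [1, -1]], and Q = P·diag(-1, -2)·P⁻¹.
Then Q⁴ = P·diag(1, 16)·P⁻¹ = [[1, -16], [1, -32]] · [[2, -1], [1, -1]] = [[-14, 15], [-30, 31]].

[[-14, 15], [-30, 31]]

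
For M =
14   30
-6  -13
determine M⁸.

tr M = 1 and det M = -2, so the characteristic polynomial is λ² − (1)λ + (-2) with roots -1 and 2.
Eigenvectors give P = [[-2, 5], [1, -2]] with P⁻¹ = [[2, 5], [1, 2]], and M = P·diag(-1, 2)·P⁻¹.
Then M⁸ = P·diag(1, 256)·P⁻¹ = [[-2, 1280], [1, -512]] · [[2, 5], [1, 2]] = [[1276, 2550], [-510, -1019]].

[[1276, 2550], [-510, -1019]]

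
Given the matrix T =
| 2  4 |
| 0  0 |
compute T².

[[4, 8], [0, 0]]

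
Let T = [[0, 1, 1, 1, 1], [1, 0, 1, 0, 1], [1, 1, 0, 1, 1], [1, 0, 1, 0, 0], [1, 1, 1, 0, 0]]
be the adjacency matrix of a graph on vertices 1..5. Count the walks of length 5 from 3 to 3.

102

The number of length-5 walks from vertex 3 to vertex 3 is entry (3,3) of T^5, where T is the adjacency matrix.
T^2 = [[4, 2, 3, 1, 2], [2, 3, 2, 2, 2], [3, 2, 4, 1, 2], [1, 2, 1, 2, 2], [2, 2, 2, 2, 3]]
T^3 = [[8, 9, 9, 7, 9], [9, 6, 9, 4, 7], [9, 9, 8, 7, 9], [7, 4, 7, 2, 4], [9, 7, 9, 4, 6]]
T^4 = [[34, 26, 33, 17, 26], [26, 25, 26, 18, 24], [33, 26, 34, 17, 26], [17, 18, 17, 14, 18], [26, 24, 26, 18, 25]]
T^5 = [[102, 93, 103, 67, 93], [93, 76, 93, 52, 77], [103, 93, 102, 67, 93], [67, 52, 67, 34, 52], [93, 77, 93, 52, 76]]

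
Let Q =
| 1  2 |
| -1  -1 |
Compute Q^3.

[[-1, -2], [1, 1]]

Q^2 = [[-1, 0], [0, -1]]
Q^3 = [[-1, -2], [1, 1]]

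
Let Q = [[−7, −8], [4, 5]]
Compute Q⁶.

[[1457, 1456], [−728, −727]]

tr Q = −2 and det Q = −3, so the characteristic polynomial is λ² − (−2)λ + (−3) with roots −3 and 1.
Eigenvectors give P = [[2, −1], [−1, 1]] with P⁻¹ = [[1, 1], [1, 2]], and Q = P·diag(−3, 1)·P⁻¹.
Then Q⁶ = P·diag(729, 1)·P⁻¹ = [[1458, −1], [−729, 1]] · [[1, 1], [1, 2]] = [[1457, 1456], [−728, −727]].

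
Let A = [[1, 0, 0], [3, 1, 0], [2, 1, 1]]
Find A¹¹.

[[1, 0, 0], [33, 1, 0], [187, 11, 1]]

A = I + N where N = [[0, 0, 0], [3, 0, 0], [2, 1, 0]] is strictly lower-triangular, so N³ = 0.
(I + N)¹¹ = I + 11·N + 55·N² = [[1, 0, 0], [33, 1, 0], [187, 11, 1]].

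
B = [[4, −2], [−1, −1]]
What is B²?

[[18, −6], [−3, 3]]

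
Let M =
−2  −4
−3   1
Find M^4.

M^2 = [[16, 4], [3, 13]]
M^3 = [[−44, −60], [−45, 1]]
M^4 = [[268, 116], [87, 181]]

[[268, 116], [87, 181]]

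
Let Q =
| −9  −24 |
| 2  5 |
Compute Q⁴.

tr Q = −4 and det Q = 3, so the characteristic polynomial is λ² − (−4)λ + (3) with roots −3 and −1.
Eigenvectors give P = [[−4, 3], [1, −1]] with P⁻¹ = [[−1, −3], [−1, −4]], and Q = P·diag(−3, −1)·P⁻¹.
Then Q⁴ = P·diag(81, 1)·P⁻¹ = [[−324, 3], [81, −1]] · [[−1, −3], [−1, −4]] = [[321, 960], [−80, −239]].

[[321, 960], [−80, −239]]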